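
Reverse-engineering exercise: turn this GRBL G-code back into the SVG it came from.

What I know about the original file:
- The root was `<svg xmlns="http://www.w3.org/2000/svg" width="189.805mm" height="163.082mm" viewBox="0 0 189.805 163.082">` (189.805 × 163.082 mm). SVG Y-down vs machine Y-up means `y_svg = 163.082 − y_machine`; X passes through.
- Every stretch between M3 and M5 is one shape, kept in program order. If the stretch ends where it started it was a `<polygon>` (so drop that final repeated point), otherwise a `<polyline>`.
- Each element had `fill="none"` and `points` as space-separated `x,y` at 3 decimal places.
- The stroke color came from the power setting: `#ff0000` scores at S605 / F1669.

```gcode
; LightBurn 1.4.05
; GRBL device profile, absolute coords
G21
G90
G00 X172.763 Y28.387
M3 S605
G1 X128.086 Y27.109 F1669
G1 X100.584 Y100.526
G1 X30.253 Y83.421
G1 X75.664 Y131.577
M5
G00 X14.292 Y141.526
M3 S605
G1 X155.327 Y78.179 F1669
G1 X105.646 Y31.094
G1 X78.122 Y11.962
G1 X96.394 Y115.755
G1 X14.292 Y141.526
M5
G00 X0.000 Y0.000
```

y_svg = 163.082 − y_m. Every run uses S605, so all elements get stroke `#ff0000` (score).

[1] open run; points: 172.763,134.695 128.086,135.973 100.584,62.556 30.253,79.661 75.664,31.505

[2] closed run; points: 14.292,21.556 155.327,84.903 105.646,131.988 78.122,151.120 96.394,47.327

<svg xmlns="http://www.w3.org/2000/svg" width="189.805mm" height="163.082mm" viewBox="0 0 189.805 163.082">
  <polyline points="172.763,134.695 128.086,135.973 100.584,62.556 30.253,79.661 75.664,31.505" fill="none" stroke="#ff0000"/>
  <polygon points="14.292,21.556 155.327,84.903 105.646,131.988 78.122,151.120 96.394,47.327" fill="none" stroke="#ff0000"/>
</svg>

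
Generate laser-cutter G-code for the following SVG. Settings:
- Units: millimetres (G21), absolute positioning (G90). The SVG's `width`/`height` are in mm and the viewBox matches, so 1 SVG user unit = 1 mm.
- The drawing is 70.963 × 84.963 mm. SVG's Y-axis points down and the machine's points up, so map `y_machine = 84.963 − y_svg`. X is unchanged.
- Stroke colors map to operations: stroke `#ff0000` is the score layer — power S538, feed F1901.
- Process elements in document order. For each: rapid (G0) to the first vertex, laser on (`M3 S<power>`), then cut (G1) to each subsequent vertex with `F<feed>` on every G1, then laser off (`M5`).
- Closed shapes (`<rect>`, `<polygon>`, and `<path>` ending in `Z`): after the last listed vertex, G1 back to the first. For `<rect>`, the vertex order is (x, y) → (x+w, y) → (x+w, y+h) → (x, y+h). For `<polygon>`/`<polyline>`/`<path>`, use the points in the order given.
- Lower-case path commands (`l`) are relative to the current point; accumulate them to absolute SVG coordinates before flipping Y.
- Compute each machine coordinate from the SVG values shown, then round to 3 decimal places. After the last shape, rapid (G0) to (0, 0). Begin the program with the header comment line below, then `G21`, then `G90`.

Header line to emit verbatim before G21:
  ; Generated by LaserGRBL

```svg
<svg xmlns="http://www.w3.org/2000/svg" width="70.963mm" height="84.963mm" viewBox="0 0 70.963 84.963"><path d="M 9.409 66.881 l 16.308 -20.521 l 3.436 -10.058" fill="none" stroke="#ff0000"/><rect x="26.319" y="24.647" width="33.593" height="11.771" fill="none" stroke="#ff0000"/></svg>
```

; Generated by LaserGRBL
G21
G90
G0 X9.409 Y18.082
M3 S538
G1 X25.717 Y38.603 F1901
G1 X29.153 Y48.661 F1901
M5
G0 X26.319 Y60.316
M3 S538
G1 X59.912 Y60.316 F1901
G1 X59.912 Y48.545 F1901
G1 X26.319 Y48.545 F1901
G1 X26.319 Y60.316 F1901
M5
G0 X0.000 Y0.000

viewBox `0 0 70.963 84.963` with mm width/height → 1 unit = 1 mm. Flip: y_m = 84.963 − y_svg.

**Shape 1** — `<path>` open polyline, stroke `#ff0000` → score (S538, F1901). Machine vertices: (9.409,18.082) → (25.717,38.603) → (29.153,48.661). Open path.

**Shape 2** — `<rect>` rectangle, stroke `#ff0000` → score (S538, F1901). Machine vertices: (26.319,60.316) → (59.912,60.316) → (59.912,48.545) → (26.319,48.545) → (26.319,60.316). Closed: final G1 returns to the first vertex.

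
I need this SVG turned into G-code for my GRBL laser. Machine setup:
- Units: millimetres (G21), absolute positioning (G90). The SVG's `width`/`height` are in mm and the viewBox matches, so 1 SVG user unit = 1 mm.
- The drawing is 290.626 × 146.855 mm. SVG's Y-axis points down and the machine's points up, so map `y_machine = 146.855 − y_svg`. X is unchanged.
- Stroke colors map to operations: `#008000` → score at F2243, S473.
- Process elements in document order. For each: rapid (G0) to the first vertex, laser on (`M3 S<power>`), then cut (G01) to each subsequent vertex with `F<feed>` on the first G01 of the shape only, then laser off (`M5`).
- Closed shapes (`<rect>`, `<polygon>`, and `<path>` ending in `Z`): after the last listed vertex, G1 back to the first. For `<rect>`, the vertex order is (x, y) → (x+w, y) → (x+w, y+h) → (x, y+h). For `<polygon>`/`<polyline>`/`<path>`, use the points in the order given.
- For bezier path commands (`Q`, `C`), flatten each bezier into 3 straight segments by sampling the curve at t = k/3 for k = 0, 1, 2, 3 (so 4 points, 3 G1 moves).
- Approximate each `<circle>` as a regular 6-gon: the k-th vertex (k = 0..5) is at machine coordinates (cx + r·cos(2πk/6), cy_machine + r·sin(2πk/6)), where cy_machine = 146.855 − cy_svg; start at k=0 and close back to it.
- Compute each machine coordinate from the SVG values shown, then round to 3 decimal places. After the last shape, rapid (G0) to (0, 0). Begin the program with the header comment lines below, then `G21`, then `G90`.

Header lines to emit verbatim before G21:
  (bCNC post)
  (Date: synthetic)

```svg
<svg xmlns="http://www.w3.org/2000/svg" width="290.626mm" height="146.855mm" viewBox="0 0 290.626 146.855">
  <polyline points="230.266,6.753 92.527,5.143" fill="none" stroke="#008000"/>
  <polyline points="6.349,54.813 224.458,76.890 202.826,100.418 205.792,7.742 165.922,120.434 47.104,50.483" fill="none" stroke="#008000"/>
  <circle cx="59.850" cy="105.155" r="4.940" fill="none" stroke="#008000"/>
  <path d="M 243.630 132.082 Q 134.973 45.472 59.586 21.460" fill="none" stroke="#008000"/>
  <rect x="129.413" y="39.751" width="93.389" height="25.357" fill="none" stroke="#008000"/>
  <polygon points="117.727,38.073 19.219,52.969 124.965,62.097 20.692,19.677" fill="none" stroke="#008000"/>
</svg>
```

(bCNC post)
(Date: synthetic)
G21
G90
G0 X230.266 Y140.102
M3 S473
G01 X92.527 Y141.712 F2243
M5
G0 X6.349 Y92.042
M3 S473
G01 X224.458 Y69.965 F2243
G01 X202.826 Y46.437
G01 X205.792 Y139.113
G01 X165.922 Y26.421
G01 X47.104 Y96.372
M5
G0 X64.790 Y41.700
M3 S473
G01 X62.320 Y45.978 F2243
G01 X57.380 Y45.978
G01 X54.910 Y41.700
G01 X57.380 Y37.422
G01 X62.320 Y37.422
G01 X64.790 Y41.700
M5
G0 X243.630 Y14.773
M3 S473
G01 X174.889 Y65.558 F2243
G01 X113.541 Y102.432
G01 X59.586 Y125.395
M5
G0 X129.413 Y107.104
M3 S473
G01 X222.802 Y107.104 F2243
G01 X222.802 Y81.747
G01 X129.413 Y81.747
G01 X129.413 Y107.104
M5
G0 X117.727 Y108.782
M3 S473
G01 X19.219 Y93.886 F2243
G01 X124.965 Y84.758
G01 X20.692 Y127.178
G01 X117.727 Y108.782
M5
G0 X0.000 Y0.000

viewBox `0 0 290.626 146.855` with mm width/height → 1 unit = 1 mm. Flip: y_m = 146.855 − y_svg.

**Shape 1** — `<polyline>` line segment, stroke `#008000` → score (S473, F2243). Machine vertices: (230.266,140.102) → (92.527,141.712). Open path.

**Shape 2** — `<polyline>` open polyline, stroke `#008000` → score (S473, F2243). Machine vertices: (6.349,92.042) → (224.458,69.965) → (202.826,46.437) → (205.792,139.113) → (165.922,26.421) → (47.104,96.372). Open path.

**Shape 3** — `<circle>` circle, stroke `#008000` → score (S473, F2243). Machine vertices: (64.790,41.700) → (62.320,45.978) → (57.380,45.978) → (54.910,41.700) → (57.380,37.422) → (62.320,37.422) → (64.790,41.700). Closed: final G1 returns to the first vertex.

**Shape 4** — `<path>` quadratic bezier, stroke `#008000` → score (S473, F2243). Control points (SVG): P0=(243.630,132.082), P1=(134.973,45.472), P2=(59.586,21.460); sampled at t=k/3. Machine vertices: (243.630,14.773) → (174.889,65.558) → (113.541,102.432) → (59.586,125.395). Open path.

**Shape 5** — `<rect>` rectangle, stroke `#008000` → score (S473, F2243). Machine vertices: (129.413,107.104) → (222.802,107.104) → (222.802,81.747) → (129.413,81.747) → (129.413,107.104). Closed: final G1 returns to the first vertex.

**Shape 6** — `<polygon>` closed polygon, stroke `#008000` → score (S473, F2243). Machine vertices: (117.727,108.782) → (19.219,93.886) → (124.965,84.758) → (20.692,127.178) → (117.727,108.782). Closed: final G1 returns to the first vertex.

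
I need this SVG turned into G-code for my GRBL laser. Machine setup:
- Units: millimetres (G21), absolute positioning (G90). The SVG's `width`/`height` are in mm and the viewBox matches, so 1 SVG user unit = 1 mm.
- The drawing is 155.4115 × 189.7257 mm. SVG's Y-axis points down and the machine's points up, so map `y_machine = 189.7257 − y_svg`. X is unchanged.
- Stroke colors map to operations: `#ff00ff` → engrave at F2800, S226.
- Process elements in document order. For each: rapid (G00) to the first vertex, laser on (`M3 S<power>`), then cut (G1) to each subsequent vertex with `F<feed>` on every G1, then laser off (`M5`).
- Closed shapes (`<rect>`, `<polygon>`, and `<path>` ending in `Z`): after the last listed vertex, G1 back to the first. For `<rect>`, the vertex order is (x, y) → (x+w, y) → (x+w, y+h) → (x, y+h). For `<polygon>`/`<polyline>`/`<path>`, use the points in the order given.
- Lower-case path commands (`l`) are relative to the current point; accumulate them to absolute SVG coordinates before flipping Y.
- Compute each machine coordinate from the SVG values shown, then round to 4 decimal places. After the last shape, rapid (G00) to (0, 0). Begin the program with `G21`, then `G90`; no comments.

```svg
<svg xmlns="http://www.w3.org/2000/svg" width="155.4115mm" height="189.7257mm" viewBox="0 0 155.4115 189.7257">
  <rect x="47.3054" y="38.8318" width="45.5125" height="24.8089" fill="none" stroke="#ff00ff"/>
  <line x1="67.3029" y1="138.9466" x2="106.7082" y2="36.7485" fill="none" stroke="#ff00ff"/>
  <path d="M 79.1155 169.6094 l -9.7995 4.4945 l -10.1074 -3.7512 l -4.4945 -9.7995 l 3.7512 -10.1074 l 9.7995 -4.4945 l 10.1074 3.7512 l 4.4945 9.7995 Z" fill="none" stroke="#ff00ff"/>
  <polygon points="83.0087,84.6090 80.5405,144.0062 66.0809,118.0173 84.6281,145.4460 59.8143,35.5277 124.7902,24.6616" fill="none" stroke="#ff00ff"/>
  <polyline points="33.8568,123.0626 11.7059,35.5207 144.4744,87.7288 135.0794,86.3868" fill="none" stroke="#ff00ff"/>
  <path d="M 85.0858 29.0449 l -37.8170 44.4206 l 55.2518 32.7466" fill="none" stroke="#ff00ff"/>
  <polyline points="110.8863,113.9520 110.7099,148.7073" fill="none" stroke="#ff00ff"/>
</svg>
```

1 u = 1 mm; y_m = 189.7257 − y.

[1] `<rect>` rectangle, #ff00ff→engrave S226 F2800: (47.3054,150.8939) → (92.8179,150.8939) → (92.8179,126.0850) → (47.3054,126.0850) → (47.3054,150.8939) (closed)

[2] `<line>` line segment, #ff00ff→engrave S226 F2800: (67.3029,50.7791) → (106.7082,152.9772)

[3] `<path>` regular polygon, #ff00ff→engrave S226 F2800: (79.1155,20.1163) → (69.3160,15.6218) → (59.2086,19.3730) → (54.7141,29.1725) → (58.4653,39.2799) → (68.2648,43.7744) → (78.3722,40.0232) → (82.8667,30.2237) → (79.1155,20.1163) (closed)

[4] `<polygon>` closed polygon, #ff00ff→engrave S226 F2800: (83.0087,105.1167) → (80.5405,45.7195) → (66.0809,71.7084) → (84.6281,44.2797) → (59.8143,154.1980) → (124.7902,165.0641) → (83.0087,105.1167) (closed)

[5] `<polyline>` open polyline, #ff00ff→engrave S226 F2800: (33.8568,66.6631) → (11.7059,154.2050) → (144.4744,101.9969) → (135.0794,103.3389)

[6] `<path>` open polyline, #ff00ff→engrave S226 F2800: (85.0858,160.6808) → (47.2688,116.2602) → (102.5206,83.5136)

[7] `<polyline>` line segment, #ff00ff→engrave S226 F2800: (110.8863,75.7737) → (110.7099,41.0184)

G21
G90
G00 X47.3054 Y150.8939
M3 S226
G1 X92.8179 Y150.8939 F2800
G1 X92.8179 Y126.0850 F2800
G1 X47.3054 Y126.0850 F2800
G1 X47.3054 Y150.8939 F2800
M5
G00 X67.3029 Y50.7791
M3 S226
G1 X106.7082 Y152.9772 F2800
M5
G00 X79.1155 Y20.1163
M3 S226
G1 X69.3160 Y15.6218 F2800
G1 X59.2086 Y19.3730 F2800
G1 X54.7141 Y29.1725 F2800
G1 X58.4653 Y39.2799 F2800
G1 X68.2648 Y43.7744 F2800
G1 X78.3722 Y40.0232 F2800
G1 X82.8667 Y30.2237 F2800
G1 X79.1155 Y20.1163 F2800
M5
G00 X83.0087 Y105.1167
M3 S226
G1 X80.5405 Y45.7195 F2800
G1 X66.0809 Y71.7084 F2800
G1 X84.6281 Y44.2797 F2800
G1 X59.8143 Y154.1980 F2800
G1 X124.7902 Y165.0641 F2800
G1 X83.0087 Y105.1167 F2800
M5
G00 X33.8568 Y66.6631
M3 S226
G1 X11.7059 Y154.2050 F2800
G1 X144.4744 Y101.9969 F2800
G1 X135.0794 Y103.3389 F2800
M5
G00 X85.0858 Y160.6808
M3 S226
G1 X47.2688 Y116.2602 F2800
G1 X102.5206 Y83.5136 F2800
M5
G00 X110.8863 Y75.7737
M3 S226
G1 X110.7099 Y41.0184 F2800
M5
G00 X0.0000 Y0.0000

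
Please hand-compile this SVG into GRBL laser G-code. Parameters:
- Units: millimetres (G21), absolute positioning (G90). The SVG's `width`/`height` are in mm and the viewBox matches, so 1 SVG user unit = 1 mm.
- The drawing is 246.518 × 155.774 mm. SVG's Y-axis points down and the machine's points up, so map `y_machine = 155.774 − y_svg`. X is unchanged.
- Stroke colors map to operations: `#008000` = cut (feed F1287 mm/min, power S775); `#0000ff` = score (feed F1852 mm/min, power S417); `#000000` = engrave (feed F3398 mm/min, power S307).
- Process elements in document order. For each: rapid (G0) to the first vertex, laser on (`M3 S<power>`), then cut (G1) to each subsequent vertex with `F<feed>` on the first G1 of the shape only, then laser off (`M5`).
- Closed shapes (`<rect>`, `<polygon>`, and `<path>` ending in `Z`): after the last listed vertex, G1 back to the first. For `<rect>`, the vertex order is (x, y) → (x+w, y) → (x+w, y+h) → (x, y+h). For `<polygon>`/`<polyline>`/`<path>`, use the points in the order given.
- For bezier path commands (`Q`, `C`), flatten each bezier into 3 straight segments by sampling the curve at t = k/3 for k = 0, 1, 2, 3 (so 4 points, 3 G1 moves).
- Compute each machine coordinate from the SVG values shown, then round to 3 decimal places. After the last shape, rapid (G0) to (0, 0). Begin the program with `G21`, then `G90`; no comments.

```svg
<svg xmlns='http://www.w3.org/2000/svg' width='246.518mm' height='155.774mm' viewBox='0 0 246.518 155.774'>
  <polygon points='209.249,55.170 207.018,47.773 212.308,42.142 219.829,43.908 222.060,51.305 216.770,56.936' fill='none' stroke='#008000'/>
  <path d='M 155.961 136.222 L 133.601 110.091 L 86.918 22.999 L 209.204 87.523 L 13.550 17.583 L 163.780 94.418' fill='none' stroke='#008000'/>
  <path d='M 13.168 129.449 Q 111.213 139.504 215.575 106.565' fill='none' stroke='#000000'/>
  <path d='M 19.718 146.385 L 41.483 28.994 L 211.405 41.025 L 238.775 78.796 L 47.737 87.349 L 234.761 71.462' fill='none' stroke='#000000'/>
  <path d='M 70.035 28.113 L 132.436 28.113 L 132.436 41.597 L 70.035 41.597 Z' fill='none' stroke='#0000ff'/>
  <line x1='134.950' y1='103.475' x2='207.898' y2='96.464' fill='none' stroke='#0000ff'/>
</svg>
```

viewBox `0 0 246.518 155.774` with mm width/height → 1 unit = 1 mm. Flip: y_m = 155.774 − y_svg.

**Shape 1** — `<polygon>` regular polygon, stroke `#008000` → cut (S775, F1287). Machine vertices: (209.249,100.604) → (207.018,108.001) → (212.308,113.632) → (219.829,111.866) → (222.060,104.469) → (216.770,98.838) → (209.249,100.604). Closed: final G1 returns to the first vertex.

**Shape 2** — `<path>` open polyline, stroke `#008000` → cut (S775, F1287). Machine vertices: (155.961,19.552) → (133.601,45.683) → (86.918,132.775) → (209.204,68.251) → (13.550,138.191) → (163.780,61.356). Open path.

**Shape 3** — `<path>` quadratic bezier, stroke `#000000` → engrave (S307, F3398). Control points (SVG): P0=(13.168,129.449), P1=(111.213,139.504), P2=(215.575,106.565); sampled at t=k/3. Machine vertices: (13.168,26.325) → (79.233,24.399) → (146.702,32.027) → (215.575,49.209). Open path.

**Shape 4** — `<path>` open polyline, stroke `#000000` → engrave (S307, F3398). Machine vertices: (19.718,9.389) → (41.483,126.780) → (211.405,114.749) → (238.775,76.978) → (47.737,68.425) → (234.761,84.312). Open path.

**Shape 5** — `<path>` rectangle, stroke `#0000ff` → score (S417, F1852). Machine vertices: (70.035,127.661) → (132.436,127.661) → (132.436,114.177) → (70.035,114.177) → (70.035,127.661). Closed: final G1 returns to the first vertex.

**Shape 6** — `<line>` line segment, stroke `#0000ff` → score (S417, F1852). Machine vertices: (134.950,52.299) → (207.898,59.310). Open path.

G21
G90
G0 X209.249 Y100.604
M3 S775
G1 X207.018 Y108.001 F1287
G1 X212.308 Y113.632
G1 X219.829 Y111.866
G1 X222.060 Y104.469
G1 X216.770 Y98.838
G1 X209.249 Y100.604
M5
G0 X155.961 Y19.552
M3 S775
G1 X133.601 Y45.683 F1287
G1 X86.918 Y132.775
G1 X209.204 Y68.251
G1 X13.550 Y138.191
G1 X163.780 Y61.356
M5
G0 X13.168 Y26.325
M3 S307
G1 X79.233 Y24.399 F3398
G1 X146.702 Y32.027
G1 X215.575 Y49.209
M5
G0 X19.718 Y9.389
M3 S307
G1 X41.483 Y126.780 F3398
G1 X211.405 Y114.749
G1 X238.775 Y76.978
G1 X47.737 Y68.425
G1 X234.761 Y84.312
M5
G0 X70.035 Y127.661
M3 S417
G1 X132.436 Y127.661 F1852
G1 X132.436 Y114.177
G1 X70.035 Y114.177
G1 X70.035 Y127.661
M5
G0 X134.950 Y52.299
M3 S417
G1 X207.898 Y59.310 F1852
M5
G0 X0.000 Y0.000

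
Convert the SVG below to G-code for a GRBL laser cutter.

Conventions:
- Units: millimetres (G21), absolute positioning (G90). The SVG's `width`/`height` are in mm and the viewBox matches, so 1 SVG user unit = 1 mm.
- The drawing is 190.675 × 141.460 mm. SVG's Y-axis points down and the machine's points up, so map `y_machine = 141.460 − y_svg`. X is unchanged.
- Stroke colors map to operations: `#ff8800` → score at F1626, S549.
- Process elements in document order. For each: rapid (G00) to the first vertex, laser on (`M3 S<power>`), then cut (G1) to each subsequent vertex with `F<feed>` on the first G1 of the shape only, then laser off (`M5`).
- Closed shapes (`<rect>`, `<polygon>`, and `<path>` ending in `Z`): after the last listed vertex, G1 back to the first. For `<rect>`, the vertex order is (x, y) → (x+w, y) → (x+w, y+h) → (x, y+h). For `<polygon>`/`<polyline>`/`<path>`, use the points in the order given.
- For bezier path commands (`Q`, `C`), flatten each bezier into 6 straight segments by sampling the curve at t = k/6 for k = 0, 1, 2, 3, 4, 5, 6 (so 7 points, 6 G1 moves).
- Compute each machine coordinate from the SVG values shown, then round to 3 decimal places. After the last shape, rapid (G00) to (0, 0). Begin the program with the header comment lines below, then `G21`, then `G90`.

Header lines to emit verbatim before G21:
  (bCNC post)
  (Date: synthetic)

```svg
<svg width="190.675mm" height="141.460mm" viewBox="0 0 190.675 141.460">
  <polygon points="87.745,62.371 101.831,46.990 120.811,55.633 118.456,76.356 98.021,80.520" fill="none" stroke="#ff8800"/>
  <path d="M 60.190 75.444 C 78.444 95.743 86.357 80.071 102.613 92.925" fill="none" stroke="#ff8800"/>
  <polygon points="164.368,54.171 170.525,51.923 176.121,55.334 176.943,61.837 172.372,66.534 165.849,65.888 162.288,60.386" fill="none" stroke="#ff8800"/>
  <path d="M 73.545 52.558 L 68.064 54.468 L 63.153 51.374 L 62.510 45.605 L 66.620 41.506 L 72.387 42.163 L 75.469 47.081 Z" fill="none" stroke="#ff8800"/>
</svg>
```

viewBox `0 0 190.675 141.460` with mm width/height → 1 unit = 1 mm. Flip: y_m = 141.460 − y_svg.

**Shape 1** — `<polygon>` regular polygon, stroke `#ff8800` → score (S549, F1626). Machine vertices: (87.745,79.089) → (101.831,94.470) → (120.811,85.827) → (118.456,65.104) → (98.021,60.940) → (87.745,79.089). Closed: final G1 returns to the first vertex.

**Shape 2** — `<path>` cubic bezier, stroke `#ff8800` → score (S549, F1626). Control points (SVG): P0=(60.190,75.444), P1=(78.444,95.743), P2=(86.357,80.071), P3=(102.613,92.925); sampled at t=k/6. Machine vertices: (60.190,66.016) → (68.542,58.565) → (75.689,55.319) → (82.151,54.484) → (88.446,54.269) → (95.094,52.883) → (102.613,48.535). Open path.

**Shape 3** — `<polygon>` regular polygon, stroke `#ff8800` → score (S549, F1626). Machine vertices: (164.368,87.289) → (170.525,89.537) → (176.121,86.126) → (176.943,79.623) → (172.372,74.926) → (165.849,75.572) → (162.288,81.074) → (164.368,87.289). Closed: final G1 returns to the first vertex.

**Shape 4** — `<path>` regular polygon, stroke `#ff8800` → score (S549, F1626). Machine vertices: (73.545,88.902) → (68.064,86.992) → (63.153,90.086) → (62.510,95.855) → (66.620,99.954) → (72.387,99.297) → (75.469,94.379) → (73.545,88.902). Closed: final G1 returns to the first vertex.

(bCNC post)
(Date: synthetic)
G21
G90
G00 X87.745 Y79.089
M3 S549
G1 X101.831 Y94.470 F1626
G1 X120.811 Y85.827
G1 X118.456 Y65.104
G1 X98.021 Y60.940
G1 X87.745 Y79.089
M5
G00 X60.190 Y66.016
M3 S549
G1 X68.542 Y58.565 F1626
G1 X75.689 Y55.319
G1 X82.151 Y54.484
G1 X88.446 Y54.269
G1 X95.094 Y52.883
G1 X102.613 Y48.535
M5
G00 X164.368 Y87.289
M3 S549
G1 X170.525 Y89.537 F1626
G1 X176.121 Y86.126
G1 X176.943 Y79.623
G1 X172.372 Y74.926
G1 X165.849 Y75.572
G1 X162.288 Y81.074
G1 X164.368 Y87.289
M5
G00 X73.545 Y88.902
M3 S549
G1 X68.064 Y86.992 F1626
G1 X63.153 Y90.086
G1 X62.510 Y95.855
G1 X66.620 Y99.954
G1 X72.387 Y99.297
G1 X75.469 Y94.379
G1 X73.545 Y88.902
M5
G00 X0.000 Y0.000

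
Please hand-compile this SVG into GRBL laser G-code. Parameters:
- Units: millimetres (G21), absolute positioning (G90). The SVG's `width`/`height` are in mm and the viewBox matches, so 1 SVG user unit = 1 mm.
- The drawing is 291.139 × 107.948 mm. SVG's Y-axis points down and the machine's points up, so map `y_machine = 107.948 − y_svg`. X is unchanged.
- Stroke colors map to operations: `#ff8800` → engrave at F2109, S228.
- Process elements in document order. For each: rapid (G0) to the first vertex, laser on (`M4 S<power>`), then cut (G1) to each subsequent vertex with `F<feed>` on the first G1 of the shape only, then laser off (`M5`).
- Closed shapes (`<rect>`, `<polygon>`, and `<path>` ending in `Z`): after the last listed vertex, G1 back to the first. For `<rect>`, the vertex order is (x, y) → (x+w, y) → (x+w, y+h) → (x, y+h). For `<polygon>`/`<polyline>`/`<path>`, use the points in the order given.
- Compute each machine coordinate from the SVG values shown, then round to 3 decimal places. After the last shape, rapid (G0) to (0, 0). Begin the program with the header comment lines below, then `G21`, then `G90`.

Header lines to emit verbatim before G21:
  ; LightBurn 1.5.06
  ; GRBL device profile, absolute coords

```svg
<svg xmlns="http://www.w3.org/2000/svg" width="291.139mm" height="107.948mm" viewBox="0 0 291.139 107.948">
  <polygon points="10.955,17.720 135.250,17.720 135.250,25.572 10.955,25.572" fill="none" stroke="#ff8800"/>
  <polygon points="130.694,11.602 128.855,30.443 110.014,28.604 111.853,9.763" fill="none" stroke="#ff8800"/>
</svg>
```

viewBox `0 0 291.139 107.948` with mm width/height → 1 unit = 1 mm. Flip: y_m = 107.948 − y_svg.

**Shape 1** — `<polygon>` rectangle, stroke `#ff8800` → engrave (S228, F2109). Machine vertices: (10.955,90.228) → (135.250,90.228) → (135.250,82.376) → (10.955,82.376) → (10.955,90.228). Closed: final G1 returns to the first vertex.

**Shape 2** — `<polygon>` regular polygon, stroke `#ff8800` → engrave (S228, F2109). Machine vertices: (130.694,96.346) → (128.855,77.505) → (110.014,79.344) → (111.853,98.185) → (130.694,96.346). Closed: final G1 returns to the first vertex.

; LightBurn 1.5.06
; GRBL device profile, absolute coords
G21
G90
G0 X10.955 Y90.228
M4 S228
G1 X135.250 Y90.228 F2109
G1 X135.250 Y82.376
G1 X10.955 Y82.376
G1 X10.955 Y90.228
M5
G0 X130.694 Y96.346
M4 S228
G1 X128.855 Y77.505 F2109
G1 X110.014 Y79.344
G1 X111.853 Y98.185
G1 X130.694 Y96.346
M5
G0 X0.000 Y0.000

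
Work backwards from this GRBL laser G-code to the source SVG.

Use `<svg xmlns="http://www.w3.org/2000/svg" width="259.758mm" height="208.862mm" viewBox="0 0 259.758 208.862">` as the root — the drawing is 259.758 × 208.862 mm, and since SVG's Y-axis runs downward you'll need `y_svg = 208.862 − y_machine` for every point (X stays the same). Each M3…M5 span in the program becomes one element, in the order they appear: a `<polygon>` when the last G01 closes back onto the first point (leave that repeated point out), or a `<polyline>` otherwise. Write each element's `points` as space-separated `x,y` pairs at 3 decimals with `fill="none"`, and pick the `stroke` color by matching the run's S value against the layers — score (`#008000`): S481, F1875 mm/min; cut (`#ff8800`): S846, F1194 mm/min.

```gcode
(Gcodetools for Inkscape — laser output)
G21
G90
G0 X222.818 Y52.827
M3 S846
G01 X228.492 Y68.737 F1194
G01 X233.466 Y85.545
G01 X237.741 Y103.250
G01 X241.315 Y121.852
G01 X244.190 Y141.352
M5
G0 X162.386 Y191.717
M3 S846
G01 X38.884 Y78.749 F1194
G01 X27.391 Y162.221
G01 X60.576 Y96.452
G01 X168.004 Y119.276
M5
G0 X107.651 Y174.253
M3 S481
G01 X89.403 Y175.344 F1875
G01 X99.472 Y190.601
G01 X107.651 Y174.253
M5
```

<svg xmlns="http://www.w3.org/2000/svg" width="259.758mm" height="208.862mm" viewBox="0 0 259.758 208.862">
  <polyline points="222.818,156.035 228.492,140.125 233.466,123.317 237.741,105.612 241.315,87.010 244.190,67.510" fill="none" stroke="#ff8800"/>
  <polyline points="162.386,17.145 38.884,130.113 27.391,46.641 60.576,112.410 168.004,89.586" fill="none" stroke="#ff8800"/>
  <polygon points="107.651,34.609 89.403,33.518 99.472,18.261" fill="none" stroke="#008000"/>
</svg>

Each laser-on run becomes one SVG element. Flip Y back into SVG space with y_svg = 208.862 − y_machine.

Run 1: S846 ⇒ cut layer `#ff8800`. The run is open, so emit a `<polyline>` with points (Y-flipped): 222.818,156.035 228.492,140.125 233.466,123.317 237.741,105.612 241.315,87.010 244.190,67.510.

Run 2: power S846 maps to stroke `#ff8800` (cut). The run is open, so emit a `<polyline>` with points (Y-flipped): 162.386,17.145 38.884,130.113 27.391,46.641 60.576,112.410 168.004,89.586.

Run 3: power S481 maps to stroke `#008000` (score). The run returns to its start, so emit a `<polygon>` with points (Y-flipped): 107.651,34.609 89.403,33.518 99.472,18.261.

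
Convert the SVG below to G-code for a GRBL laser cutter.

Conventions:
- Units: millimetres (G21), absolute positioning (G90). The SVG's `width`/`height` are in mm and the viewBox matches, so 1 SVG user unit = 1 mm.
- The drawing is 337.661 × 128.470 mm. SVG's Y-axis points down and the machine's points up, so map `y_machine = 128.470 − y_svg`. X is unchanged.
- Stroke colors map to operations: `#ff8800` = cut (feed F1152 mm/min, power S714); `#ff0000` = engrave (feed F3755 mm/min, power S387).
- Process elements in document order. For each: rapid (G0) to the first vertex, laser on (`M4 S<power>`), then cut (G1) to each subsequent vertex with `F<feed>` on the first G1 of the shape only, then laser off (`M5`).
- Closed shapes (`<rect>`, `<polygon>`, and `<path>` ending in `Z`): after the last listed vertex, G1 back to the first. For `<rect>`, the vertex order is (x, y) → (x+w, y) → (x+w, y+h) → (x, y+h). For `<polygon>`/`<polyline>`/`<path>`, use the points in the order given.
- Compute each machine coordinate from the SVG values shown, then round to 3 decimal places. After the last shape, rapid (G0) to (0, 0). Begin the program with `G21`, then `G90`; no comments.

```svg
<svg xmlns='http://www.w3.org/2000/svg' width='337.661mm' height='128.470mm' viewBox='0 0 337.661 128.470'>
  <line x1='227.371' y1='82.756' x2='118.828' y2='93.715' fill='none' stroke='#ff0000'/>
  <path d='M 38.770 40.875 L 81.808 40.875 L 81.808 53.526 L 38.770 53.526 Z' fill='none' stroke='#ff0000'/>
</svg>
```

G21
G90
G0 X227.371 Y45.714
M4 S387
G1 X118.828 Y34.755 F3755
M5
G0 X38.770 Y87.595
M4 S387
G1 X81.808 Y87.595 F3755
G1 X81.808 Y74.944
G1 X38.770 Y74.944
G1 X38.770 Y87.595
M5
G0 X0.000 Y0.000

1 u = 1 mm; y_m = 128.470 − y.

[1] `<line>` line segment, #ff0000→engrave S387 F3755: (227.371,45.714) → (118.828,34.755)

[2] `<path>` rectangle, #ff0000→engrave S387 F3755: (38.770,87.595) → (81.808,87.595) → (81.808,74.944) → (38.770,74.944) → (38.770,87.595) (closed)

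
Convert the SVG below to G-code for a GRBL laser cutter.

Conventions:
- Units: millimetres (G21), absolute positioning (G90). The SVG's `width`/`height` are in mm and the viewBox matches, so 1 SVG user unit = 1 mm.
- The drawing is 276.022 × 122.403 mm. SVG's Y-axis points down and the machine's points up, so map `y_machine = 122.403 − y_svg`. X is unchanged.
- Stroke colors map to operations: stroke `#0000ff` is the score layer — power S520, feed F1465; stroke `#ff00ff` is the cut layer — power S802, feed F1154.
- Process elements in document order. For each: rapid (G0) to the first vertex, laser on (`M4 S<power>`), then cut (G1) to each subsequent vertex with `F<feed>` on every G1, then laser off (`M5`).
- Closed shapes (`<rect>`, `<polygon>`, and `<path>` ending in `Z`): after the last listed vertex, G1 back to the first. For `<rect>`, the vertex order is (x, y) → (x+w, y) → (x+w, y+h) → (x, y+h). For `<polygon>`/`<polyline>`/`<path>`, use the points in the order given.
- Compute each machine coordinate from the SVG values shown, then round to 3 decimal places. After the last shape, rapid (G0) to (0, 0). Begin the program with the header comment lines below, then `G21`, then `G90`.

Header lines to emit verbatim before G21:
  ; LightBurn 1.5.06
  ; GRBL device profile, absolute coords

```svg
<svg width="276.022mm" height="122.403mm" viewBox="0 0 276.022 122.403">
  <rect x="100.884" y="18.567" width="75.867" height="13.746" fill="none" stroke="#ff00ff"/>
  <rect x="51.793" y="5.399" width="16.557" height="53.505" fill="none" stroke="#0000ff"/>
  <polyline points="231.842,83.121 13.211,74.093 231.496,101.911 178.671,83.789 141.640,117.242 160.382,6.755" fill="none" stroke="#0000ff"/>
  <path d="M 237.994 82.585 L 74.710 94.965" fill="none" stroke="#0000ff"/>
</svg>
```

viewBox `0 0 276.022 122.403` with mm width/height → 1 unit = 1 mm. Flip: y_m = 122.403 − y_svg.

**Shape 1** — `<rect>` rectangle, stroke `#ff00ff` → cut (S802, F1154). Machine vertices: (100.884,103.836) → (176.751,103.836) → (176.751,90.090) → (100.884,90.090) → (100.884,103.836). Closed: final G1 returns to the first vertex.

**Shape 2** — `<rect>` rectangle, stroke `#0000ff` → score (S520, F1465). Machine vertices: (51.793,117.004) → (68.350,117.004) → (68.350,63.499) → (51.793,63.499) → (51.793,117.004). Closed: final G1 returns to the first vertex.

**Shape 3** — `<polyline>` open polyline, stroke `#0000ff` → score (S520, F1465). Machine vertices: (231.842,39.282) → (13.211,48.310) → (231.496,20.492) → (178.671,38.614) → (141.640,5.161) → (160.382,115.648). Open path.

**Shape 4** — `<path>` line segment, stroke `#0000ff` → score (S520, F1465). Machine vertices: (237.994,39.818) → (74.710,27.438). Open path.

; LightBurn 1.5.06
; GRBL device profile, absolute coords
G21
G90
G0 X100.884 Y103.836
M4 S802
G1 X176.751 Y103.836 F1154
G1 X176.751 Y90.090 F1154
G1 X100.884 Y90.090 F1154
G1 X100.884 Y103.836 F1154
M5
G0 X51.793 Y117.004
M4 S520
G1 X68.350 Y117.004 F1465
G1 X68.350 Y63.499 F1465
G1 X51.793 Y63.499 F1465
G1 X51.793 Y117.004 F1465
M5
G0 X231.842 Y39.282
M4 S520
G1 X13.211 Y48.310 F1465
G1 X231.496 Y20.492 F1465
G1 X178.671 Y38.614 F1465
G1 X141.640 Y5.161 F1465
G1 X160.382 Y115.648 F1465
M5
G0 X237.994 Y39.818
M4 S520
G1 X74.710 Y27.438 F1465
M5
G0 X0.000 Y0.000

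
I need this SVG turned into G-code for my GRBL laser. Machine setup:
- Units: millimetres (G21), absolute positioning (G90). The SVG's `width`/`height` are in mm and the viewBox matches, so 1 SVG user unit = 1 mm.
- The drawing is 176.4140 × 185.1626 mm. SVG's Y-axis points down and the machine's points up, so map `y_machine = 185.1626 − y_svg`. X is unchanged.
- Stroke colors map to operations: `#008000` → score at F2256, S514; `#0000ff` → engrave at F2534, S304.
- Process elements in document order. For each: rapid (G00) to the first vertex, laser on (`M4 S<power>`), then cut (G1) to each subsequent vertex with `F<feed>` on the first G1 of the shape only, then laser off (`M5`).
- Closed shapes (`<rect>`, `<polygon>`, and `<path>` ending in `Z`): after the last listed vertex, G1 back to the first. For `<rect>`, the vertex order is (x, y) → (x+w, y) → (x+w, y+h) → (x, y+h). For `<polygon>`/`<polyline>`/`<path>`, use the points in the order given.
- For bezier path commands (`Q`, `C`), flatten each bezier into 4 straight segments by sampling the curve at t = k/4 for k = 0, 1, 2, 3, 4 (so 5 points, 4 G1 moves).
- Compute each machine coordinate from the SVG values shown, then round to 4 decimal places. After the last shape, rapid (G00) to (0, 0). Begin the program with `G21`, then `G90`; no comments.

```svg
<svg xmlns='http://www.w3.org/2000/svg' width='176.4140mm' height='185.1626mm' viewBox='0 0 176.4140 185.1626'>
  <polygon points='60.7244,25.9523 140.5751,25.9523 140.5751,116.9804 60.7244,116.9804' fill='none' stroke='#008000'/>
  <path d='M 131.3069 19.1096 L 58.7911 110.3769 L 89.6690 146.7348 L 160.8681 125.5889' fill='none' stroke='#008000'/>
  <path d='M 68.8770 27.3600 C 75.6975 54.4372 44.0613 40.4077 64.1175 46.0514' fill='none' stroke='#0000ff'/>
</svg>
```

viewBox `0 0 176.4140 185.1626` with mm width/height → 1 unit = 1 mm. Flip: y_m = 185.1626 − y_svg.

**Shape 1** — `<polygon>` rectangle, stroke `#008000` → score (S514, F2256). Machine vertices: (60.7244,159.2103) → (140.5751,159.2103) → (140.5751,68.1822) → (60.7244,68.1822) → (60.7244,159.2103). Closed: final G1 returns to the first vertex.

**Shape 2** — `<path>` open polyline, stroke `#008000` → score (S514, F2256). Machine vertices: (131.3069,166.0530) → (58.7911,74.7857) → (89.6690,38.4278) → (160.8681,59.5737). Open path.

**Shape 3** — `<path>` cubic bezier, stroke `#0000ff` → engrave (S304, F2534). Control points (SVG): P0=(68.8770,27.3600), P1=(75.6975,54.4372), P2=(44.0613,40.4077), P3=(64.1175,46.0514); sampled at t=k/4. Machine vertices: (68.8770,157.8026) → (68.1903,144.2525) → (61.5339,140.4193) → (57.3591,140.6049) → (64.1175,139.1112). Open path.

G21
G90
G00 X60.7244 Y159.2103
M4 S514
G1 X140.5751 Y159.2103 F2256
G1 X140.5751 Y68.1822
G1 X60.7244 Y68.1822
G1 X60.7244 Y159.2103
M5
G00 X131.3069 Y166.0530
M4 S514
G1 X58.7911 Y74.7857 F2256
G1 X89.6690 Y38.4278
G1 X160.8681 Y59.5737
M5
G00 X68.8770 Y157.8026
M4 S304
G1 X68.1903 Y144.2525 F2534
G1 X61.5339 Y140.4193
G1 X57.3591 Y140.6049
G1 X64.1175 Y139.1112
M5
G00 X0.0000 Y0.0000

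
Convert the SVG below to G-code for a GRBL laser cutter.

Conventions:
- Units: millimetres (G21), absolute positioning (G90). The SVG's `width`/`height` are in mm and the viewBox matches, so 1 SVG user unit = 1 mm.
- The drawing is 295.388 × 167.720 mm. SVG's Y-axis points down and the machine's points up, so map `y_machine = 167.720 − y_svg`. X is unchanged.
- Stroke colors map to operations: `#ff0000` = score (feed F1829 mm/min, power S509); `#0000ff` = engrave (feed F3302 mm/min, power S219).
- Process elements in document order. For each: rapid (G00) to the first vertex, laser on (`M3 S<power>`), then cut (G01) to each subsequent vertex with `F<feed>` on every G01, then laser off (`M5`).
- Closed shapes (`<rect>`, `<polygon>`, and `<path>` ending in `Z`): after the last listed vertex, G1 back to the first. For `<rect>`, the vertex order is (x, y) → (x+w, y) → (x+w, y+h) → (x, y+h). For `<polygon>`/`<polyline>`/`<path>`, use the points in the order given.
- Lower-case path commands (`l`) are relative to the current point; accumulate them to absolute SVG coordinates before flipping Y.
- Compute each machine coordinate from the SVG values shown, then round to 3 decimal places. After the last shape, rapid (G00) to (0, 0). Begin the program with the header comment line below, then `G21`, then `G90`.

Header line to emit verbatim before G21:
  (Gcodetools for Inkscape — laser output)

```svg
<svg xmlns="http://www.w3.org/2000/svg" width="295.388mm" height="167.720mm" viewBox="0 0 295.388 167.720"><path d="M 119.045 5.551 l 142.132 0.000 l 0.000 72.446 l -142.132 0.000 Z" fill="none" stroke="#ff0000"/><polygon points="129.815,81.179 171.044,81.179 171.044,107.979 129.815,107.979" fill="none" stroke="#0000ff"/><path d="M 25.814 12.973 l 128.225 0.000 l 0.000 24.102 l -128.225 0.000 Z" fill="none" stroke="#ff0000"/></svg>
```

Since the viewBox matches the mm dimensions, user units are millimetres directly. The only transform is the Y-flip y_m = 167.720 − y_svg.

Shape 1 is a rectangle drawn with `<path>`. Its stroke #ff0000 means score at S509, F1829. After flipping Y the toolpath is (119.045,162.169) → (261.177,162.169) → (261.177,89.723) → (119.045,89.723) → (119.045,162.169), returning to the start.

Shape 2 is a rectangle drawn with `<polygon>`. Its stroke #0000ff means engrave at S219, F3302. After flipping Y the toolpath is (129.815,86.541) → (171.044,86.541) → (171.044,59.741) → (129.815,59.741) → (129.815,86.541), returning to the start.

Shape 3 is a rectangle drawn with `<path>`. Its stroke #ff0000 means score at S509, F1829. After flipping Y the toolpath is (25.814,154.747) → (154.039,154.747) → (154.039,130.645) → (25.814,130.645) → (25.814,154.747), returning to the start.

(Gcodetools for Inkscape — laser output)
G21
G90
G00 X119.045 Y162.169
M3 S509
G01 X261.177 Y162.169 F1829
G01 X261.177 Y89.723 F1829
G01 X119.045 Y89.723 F1829
G01 X119.045 Y162.169 F1829
M5
G00 X129.815 Y86.541
M3 S219
G01 X171.044 Y86.541 F3302
G01 X171.044 Y59.741 F3302
G01 X129.815 Y59.741 F3302
G01 X129.815 Y86.541 F3302
M5
G00 X25.814 Y154.747
M3 S509
G01 X154.039 Y154.747 F1829
G01 X154.039 Y130.645 F1829
G01 X25.814 Y130.645 F1829
G01 X25.814 Y154.747 F1829
M5
G00 X0.000 Y0.000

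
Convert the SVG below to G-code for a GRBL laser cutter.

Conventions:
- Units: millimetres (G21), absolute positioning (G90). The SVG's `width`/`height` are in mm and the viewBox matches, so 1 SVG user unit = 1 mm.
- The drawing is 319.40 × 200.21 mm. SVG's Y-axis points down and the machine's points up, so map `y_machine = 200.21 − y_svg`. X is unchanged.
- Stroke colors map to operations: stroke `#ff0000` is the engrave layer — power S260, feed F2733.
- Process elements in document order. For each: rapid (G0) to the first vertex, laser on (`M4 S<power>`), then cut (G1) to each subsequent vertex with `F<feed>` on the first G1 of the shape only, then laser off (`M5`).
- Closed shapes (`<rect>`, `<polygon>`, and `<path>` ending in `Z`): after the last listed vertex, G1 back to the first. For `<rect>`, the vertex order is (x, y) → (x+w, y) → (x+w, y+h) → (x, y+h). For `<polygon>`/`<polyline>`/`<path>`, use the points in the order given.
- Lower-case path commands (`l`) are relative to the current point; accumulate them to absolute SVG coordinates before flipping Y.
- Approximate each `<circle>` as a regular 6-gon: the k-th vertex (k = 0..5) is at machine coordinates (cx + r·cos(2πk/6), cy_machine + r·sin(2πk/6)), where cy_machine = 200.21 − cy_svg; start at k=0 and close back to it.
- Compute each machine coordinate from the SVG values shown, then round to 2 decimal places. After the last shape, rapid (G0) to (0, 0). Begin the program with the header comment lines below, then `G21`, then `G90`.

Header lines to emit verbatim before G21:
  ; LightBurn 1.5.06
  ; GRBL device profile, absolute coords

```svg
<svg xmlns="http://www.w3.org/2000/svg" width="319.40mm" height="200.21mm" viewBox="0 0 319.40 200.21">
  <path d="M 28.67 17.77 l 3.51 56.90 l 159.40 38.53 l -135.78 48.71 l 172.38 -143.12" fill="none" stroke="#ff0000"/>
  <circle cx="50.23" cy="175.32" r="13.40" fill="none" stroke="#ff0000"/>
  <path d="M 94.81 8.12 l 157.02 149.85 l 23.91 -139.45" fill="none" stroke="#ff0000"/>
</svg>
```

; LightBurn 1.5.06
; GRBL device profile, absolute coords
G21
G90
G0 X28.67 Y182.44
M4 S260
G1 X32.18 Y125.54 F2733
G1 X191.58 Y87.01
G1 X55.80 Y38.30
G1 X228.18 Y181.42
M5
G0 X63.63 Y24.89
M4 S260
G1 X56.93 Y36.49 F2733
G1 X43.53 Y36.49
G1 X36.83 Y24.89
G1 X43.53 Y13.29
G1 X56.93 Y13.29
G1 X63.63 Y24.89
M5
G0 X94.81 Y192.09
M4 S260
G1 X251.83 Y42.24 F2733
G1 X275.74 Y181.69
M5
G0 X0.00 Y0.00

Since the viewBox matches the mm dimensions, user units are millimetres directly. The only transform is the Y-flip y_m = 200.21 − y_svg.

Shape 1 is a open polyline drawn with `<path>`. Its stroke #ff0000 means engrave at S260, F2733. After flipping Y the toolpath is (28.67,182.44) → (32.18,125.54) → (191.58,87.01) → (55.80,38.30) → (228.18,181.42).

Shape 2 is a circle drawn with `<circle>`. Its stroke #ff0000 means engrave at S260, F2733. After flipping Y the toolpath is (63.63,24.89) → (56.93,36.49) → (43.53,36.49) → (36.83,24.89) → (43.53,13.29) → (56.93,13.29) → (63.63,24.89), returning to the start.

Shape 3 is a open polyline drawn with `<path>`. Its stroke #ff0000 means engrave at S260, F2733. After flipping Y the toolpath is (94.81,192.09) → (251.83,42.24) → (275.74,181.69).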